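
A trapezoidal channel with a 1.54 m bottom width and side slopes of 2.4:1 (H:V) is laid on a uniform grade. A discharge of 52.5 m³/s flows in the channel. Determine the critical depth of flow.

y_c = 2.2 m

At critical depth, Q² T / (g A³) = 1, i.e. A³/T = Q²/g = 52.5²/9.81 = 281.
At y = 2.48 m: A³/T = 477.1 — too large.
At y = 1.51 m: A³/T = 53.95 — too small.
At y = 2.2 m: A³/T = 279.1 — ≈ 281.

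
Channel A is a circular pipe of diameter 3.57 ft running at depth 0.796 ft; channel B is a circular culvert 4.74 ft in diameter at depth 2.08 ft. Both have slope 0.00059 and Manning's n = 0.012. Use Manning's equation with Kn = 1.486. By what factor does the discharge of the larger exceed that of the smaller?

7.78

Channel A: For a circular section of diameter D = 3.57 ft at depth y = 0.796 ft, the central angle is θ = 2 arccos(1 − 2y/D) = 1.967 rad. Then A = (D²/8)(θ − sin θ) = 1.664 ft² and P = Dθ/2 = 3.511 ft. Hydraulic radius R = A/P = 1.664/3.511 = 0.474 ft. Q_A = (1.486/0.012)·1.664·0.474^(2/3)·√0.00059 = 3.043 ft³/s.
Channel B: For a circular section of diameter D = 4.74 ft at depth y = 2.08 ft, the central angle is θ = 2 arccos(1 − 2y/D) = 2.896 rad. Then A = (D²/8)(θ − sin θ) = 7.452 ft² and P = Dθ/2 = 6.864 ft. Hydraulic radius R = A/P = 7.452/6.864 = 1.086 ft. Q_B = (1.486/0.012)·7.452·1.086^(2/3)·√0.00059 = 23.68 ft³/s.
The larger discharge is 23.68 ft³/s and the smaller is 3.043 ft³/s; the ratio is 7.78.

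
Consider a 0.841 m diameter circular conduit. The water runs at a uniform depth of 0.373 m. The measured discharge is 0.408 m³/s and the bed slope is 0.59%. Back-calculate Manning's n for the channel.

n = 0.015

For a circular section of diameter D = 0.841 m at depth y = 0.373 m, the central angle is θ = 2 arccos(1 − 2y/D) = 2.915 rad. Then A = (D²/8)(θ − sin θ) = 0.2379 m² and P = Dθ/2 = 1.226 m.
Hydraulic radius R = A/P = 0.2379/1.226 = 0.1941 m.
Rearranging Manning's equation: n = (1/Q) A R^(2/3) S^(1/2) = (1/0.408) × 0.2379 × 0.1941^(2/3) × √0.0059 = 0.015.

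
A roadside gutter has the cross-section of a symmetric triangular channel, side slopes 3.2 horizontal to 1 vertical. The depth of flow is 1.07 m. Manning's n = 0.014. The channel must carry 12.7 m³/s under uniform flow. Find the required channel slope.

For a triangular section with side slope z = 3.2: A = zy² = 3.2×1.07² = 3.664 m²; P = 2y√(1+z²) = 2×1.07×3.353 = 7.175 m.
Hydraulic radius R = A/P = 3.664/7.175 = 0.5106 m.
From Manning's equation, S = [nQ / (1 A R^(2/3))]² = [0.014 × 12.7 / (1 × 3.664 × 0.5106^(2/3))]² = 0.00577.

S = 0.00577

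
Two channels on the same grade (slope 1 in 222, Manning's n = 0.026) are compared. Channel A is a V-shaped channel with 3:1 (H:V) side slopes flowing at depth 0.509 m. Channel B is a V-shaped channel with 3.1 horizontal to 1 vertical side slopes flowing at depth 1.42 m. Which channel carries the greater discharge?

channel B

Channel A: For a triangular section with side slope z = 3: A = zy² = 3×0.509² = 0.7772 m²; P = 2y√(1+z²) = 2×0.509×3.162 = 3.219 m. Hydraulic radius R = A/P = 0.7772/3.219 = 0.2414 m. Q_A = (1/0.026)·0.7772·0.2414^(2/3)·√0.004505 = 0.7779 m³/s.
Channel B: For a triangular section with side slope z = 3.1: A = zy² = 3.1×1.42² = 6.251 m²; P = 2y√(1+z²) = 2×1.42×3.257 = 9.251 m. Hydraulic radius R = A/P = 6.251/9.251 = 0.6757 m. Q_B = (1/0.026)·6.251·0.6757^(2/3)·√0.004505 = 12.43 m³/s.
Q_A = 0.7779 m³/s vs Q_B = 12.43 m³/s, so channel B carries more.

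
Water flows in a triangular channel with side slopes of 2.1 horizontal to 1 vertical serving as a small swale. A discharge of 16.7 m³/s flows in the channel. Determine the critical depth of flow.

y_c = 1.67 m

At critical depth, Q² T / (g A³) = 1, i.e. A³/T = Q²/g = 16.7²/9.81 = 28.43.
Trying y = 2.06 m: A³/T = 81.8 — high.
Trying y = 1.18 m: A³/T = 5.045 — low.
Trying y = 1.67 m: A³/T = 28.64 — matches.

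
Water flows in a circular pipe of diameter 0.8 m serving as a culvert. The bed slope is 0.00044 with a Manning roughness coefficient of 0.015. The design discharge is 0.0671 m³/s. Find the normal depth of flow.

y_n = 0.289 m

Manning's equation rearranged: A R^(2/3) = nQ / (1·√S) = 0.015 × 0.0671 / (√0.00044) = 0.04798.
At y = 0.322 m: A R^(2/3) = 0.05859 — over.
At y = 0.217 m: A R^(2/3) = 0.02766 — short.
At y = 0.289 m: A R^(2/3) = 0.04797 — ≈ 0.04798.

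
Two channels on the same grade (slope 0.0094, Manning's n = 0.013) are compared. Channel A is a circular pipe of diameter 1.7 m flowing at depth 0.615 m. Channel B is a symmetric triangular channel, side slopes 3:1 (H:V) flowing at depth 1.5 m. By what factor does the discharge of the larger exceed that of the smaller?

Channel A: For a circular section of diameter D = 1.7 m at depth y = 0.615 m, the central angle is θ = 2 arccos(1 − 2y/D) = 2.581 rad. Then A = (D²/8)(θ − sin θ) = 0.7405 m² and P = Dθ/2 = 2.194 m. Hydraulic radius R = A/P = 0.7405/2.194 = 0.3375 m. Q_A = (1/0.013)·0.7405·0.3375^(2/3)·√0.0094 = 2.677 m³/s.
Channel B: For a triangular section with side slope z = 3: A = zy² = 3×1.5² = 6.75 m²; P = 2y√(1+z²) = 2×1.5×3.162 = 9.487 m. Hydraulic radius R = A/P = 6.75/9.487 = 0.7115 m. Q_B = (1/0.013)·6.75·0.7115^(2/3)·√0.0094 = 40.12 m³/s.
The larger discharge is 40.12 m³/s and the smaller is 2.677 m³/s; the ratio is 15.

15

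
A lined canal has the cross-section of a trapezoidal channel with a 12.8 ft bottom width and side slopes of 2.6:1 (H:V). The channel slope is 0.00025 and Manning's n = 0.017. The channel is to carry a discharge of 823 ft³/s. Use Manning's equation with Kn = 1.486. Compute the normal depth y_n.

Manning's equation rearranged: A R^(2/3) = nQ / (1.486·√S) = 0.017 × 823 / (1.486 × √0.00025) = 595.5.
Trying y = 5.83 ft: A R^(2/3) = 382.8 — short.
Trying y = 8.09 ft: A R^(2/3) = 771.2 — over.
Trying y = 7.18 ft: A R^(2/3) = 595.5 — close enough.

y_n = 7.18 ft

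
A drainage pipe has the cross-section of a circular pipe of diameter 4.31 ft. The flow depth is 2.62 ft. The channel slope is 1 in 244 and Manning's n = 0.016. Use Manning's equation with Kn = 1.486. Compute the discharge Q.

For a circular section of diameter D = 4.31 ft at depth y = 2.62 ft, the central angle is θ = 2 arccos(1 − 2y/D) = 3.577 rad. Then A = (D²/8)(θ − sin θ) = 9.283 ft² and P = Dθ/2 = 7.708 ft.
Hydraulic radius R = A/P = 9.283/7.708 = 1.204 ft.
Manning's equation: Q = (1.486/n) A R^(2/3) S^(1/2) = (1.486/0.016) × 9.283 × 1.204^(2/3) × 0.004098^(1/2) = 62.5 ft³/s.

Q = 62.5 ft³/s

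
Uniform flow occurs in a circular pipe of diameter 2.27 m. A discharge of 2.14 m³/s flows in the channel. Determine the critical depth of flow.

y_c = 0.665 m

At critical depth, Q² T / (g A³) = 1, i.e. A³/T = Q²/g = 2.14²/9.81 = 0.4668.
At y = 0.846 m: A³/T = 1.183 — too large.
At y = 0.473 m: A³/T = 0.1237 — too small.
At y = 0.665 m: A³/T = 0.4667 — ≈ 0.4668.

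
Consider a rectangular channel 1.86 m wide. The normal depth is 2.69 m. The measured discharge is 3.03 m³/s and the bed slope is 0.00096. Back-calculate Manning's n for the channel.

n = 0.04

Flow area A = b·y = 1.86 × 2.69 = 5.003 m². Wetted perimeter P = b + 2y = 1.86 + 2×2.69 = 7.24 m.
Hydraulic radius R = A/P = 5.003/7.24 = 0.6911 m.
Rearranging Manning's equation: n = (1/Q) A R^(2/3) S^(1/2) = (1/3.03) × 5.003 × 0.6911^(2/3) × √0.00096 = 0.04.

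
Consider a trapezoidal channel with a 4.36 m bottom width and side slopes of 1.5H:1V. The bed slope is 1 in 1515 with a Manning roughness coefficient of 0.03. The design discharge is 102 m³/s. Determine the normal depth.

Manning's equation rearranged: A R^(2/3) = nQ / (1·√S) = 0.03 × 102 / (√0.0006601) = 119.1.
Try y = 3.75 m: A R^(2/3) = 61.29 — short.
Try y = 5.96 m: A R^(2/3) = 167.3 — over.
Try y = 5.11 m: A R^(2/3) = 119.1 — close enough.

y_n = 5.11 m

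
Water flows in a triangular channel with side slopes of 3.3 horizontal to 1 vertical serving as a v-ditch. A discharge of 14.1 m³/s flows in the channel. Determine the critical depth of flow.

y_c = 1.3 m

At critical depth, Q² T / (g A³) = 1, i.e. A³/T = Q²/g = 14.1²/9.81 = 20.27.
Try y = 1.59 m: A³/T = 55.33 — too large.
Try y = 0.896 m: A³/T = 3.144 — too small.
Try y = 1.3 m: A³/T = 20.22 — ≈ 20.27.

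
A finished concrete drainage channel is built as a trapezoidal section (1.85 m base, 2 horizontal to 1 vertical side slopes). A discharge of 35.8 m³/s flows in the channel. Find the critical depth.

At critical depth, Q² T / (g A³) = 1, i.e. A³/T = Q²/g = 35.8²/9.81 = 130.6.
Try y = 2.28 m: A³/T = 284.6 — over.
Try y = 1.9 m: A³/T = 130.9 — matches.

y_c = 1.9 m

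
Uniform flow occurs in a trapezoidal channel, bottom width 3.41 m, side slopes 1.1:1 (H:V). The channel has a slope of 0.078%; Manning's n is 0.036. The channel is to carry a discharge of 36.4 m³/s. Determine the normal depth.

Manning's equation rearranged: A R^(2/3) = nQ / (1·√S) = 0.036 × 36.4 / (√0.00078) = 46.92.
Try y = 2.86 m: A R^(2/3) = 25.37 — low.
Try y = 4.61 m: A R^(2/3) = 67.81 — high.
Try y = 3.87 m: A R^(2/3) = 46.93 — ≈ 46.92.

y_n = 3.87 m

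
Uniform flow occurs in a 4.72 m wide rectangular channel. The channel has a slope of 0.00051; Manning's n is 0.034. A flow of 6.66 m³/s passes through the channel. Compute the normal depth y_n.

y_n = 2.01 m

Manning's equation rearranged: A R^(2/3) = nQ / (1·√S) = 0.034 × 6.66 / (√0.00051) = 10.03.
Trying y = 1.64 m: A R^(2/3) = 7.573 — short.
Trying y = 2.47 m: A R^(2/3) = 13.22 — over.
Trying y = 2.01 m: A R^(2/3) = 10.02 — matches.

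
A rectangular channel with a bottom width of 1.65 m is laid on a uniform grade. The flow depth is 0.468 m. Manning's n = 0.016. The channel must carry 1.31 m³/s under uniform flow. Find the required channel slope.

S = 0.00369

Flow area A = b·y = 1.65 × 0.468 = 0.7722 m². Wetted perimeter P = b + 2y = 1.65 + 2×0.468 = 2.586 m.
Hydraulic radius R = A/P = 0.7722/2.586 = 0.2986 m.
From Manning's equation, S = [nQ / (1 A R^(2/3))]² = [0.016 × 1.31 / (1 × 0.7722 × 0.2986^(2/3))]² = 0.00369.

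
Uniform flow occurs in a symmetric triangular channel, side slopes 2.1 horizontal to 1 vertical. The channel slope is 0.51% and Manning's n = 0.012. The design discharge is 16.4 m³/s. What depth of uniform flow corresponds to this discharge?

Manning's equation rearranged: A R^(2/3) = nQ / (1·√S) = 0.012 × 16.4 / (√0.0051) = 2.756.
Trying y = 1.66 m: A R^(2/3) = 4.774 — over.
Trying y = 1.1 m: A R^(2/3) = 1.593 — short.
Trying y = 1.35 m: A R^(2/3) = 2.751 — matches.

y_n = 1.35 m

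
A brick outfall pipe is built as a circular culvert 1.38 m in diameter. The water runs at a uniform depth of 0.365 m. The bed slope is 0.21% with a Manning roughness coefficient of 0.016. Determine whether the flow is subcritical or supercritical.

For a circular section of diameter D = 1.38 m at depth y = 0.365 m, the central angle is θ = 2 arccos(1 − 2y/D) = 2.161 rad. Then A = (D²/8)(θ − sin θ) = 0.3165 m² and P = Dθ/2 = 1.491 m.
Hydraulic radius R = A/P = 0.3165/1.491 = 0.2123 m.
V = (1/n) R^(2/3) √S = (1/0.016) × 0.2123^(2/3) × √0.0021 = 1.019 m/s. Hydraulic depth D_h = A/T = 0.3165/1.217 = 0.26 m.
Froude number Fr = V/√(g·D_h) = 1.019/√(9.81×0.26) = 0.638, which is less than 1, so the flow is subcritical.

subcritical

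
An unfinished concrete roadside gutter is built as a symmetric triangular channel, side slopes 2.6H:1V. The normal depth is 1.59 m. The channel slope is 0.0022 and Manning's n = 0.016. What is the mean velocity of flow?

V = 2.4 m/s

For a triangular section with side slope z = 2.6: A = zy² = 2.6×1.59² = 6.573 m²; P = 2y√(1+z²) = 2×1.59×2.786 = 8.858 m.
Hydraulic radius R = A/P = 6.573/8.858 = 0.742 m.
From Manning's equation, V = (1/n) R^(2/3) S^(1/2) = (1/0.016) × 0.742^(2/3) × 0.0022^(1/2) = 2.4 m/s.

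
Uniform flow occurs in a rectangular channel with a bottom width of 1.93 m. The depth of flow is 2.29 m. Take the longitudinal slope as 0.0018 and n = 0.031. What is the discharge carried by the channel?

Q = 4.67 m³/s

Flow area A = b·y = 1.93 × 2.29 = 4.42 m². Wetted perimeter P = b + 2y = 1.93 + 2×2.29 = 6.51 m.
Hydraulic radius R = A/P = 4.42/6.51 = 0.6789 m.
Manning's equation: Q = (1/n) A R^(2/3) S^(1/2) = (1/0.031) × 4.42 × 0.6789^(2/3) × 0.0018^(1/2) = 4.67 m³/s.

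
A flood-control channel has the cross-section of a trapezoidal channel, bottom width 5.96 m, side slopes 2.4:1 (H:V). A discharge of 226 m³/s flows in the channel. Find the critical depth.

At critical depth, Q² T / (g A³) = 1, i.e. A³/T = Q²/g = 226²/9.81 = 5207.
At y = 2.7 m: A³/T = 2003 — short.
At y = 4.28 m: A³/T = 12650 — over.
At y = 3.44 m: A³/T = 5204 — matches.

y_c = 3.44 m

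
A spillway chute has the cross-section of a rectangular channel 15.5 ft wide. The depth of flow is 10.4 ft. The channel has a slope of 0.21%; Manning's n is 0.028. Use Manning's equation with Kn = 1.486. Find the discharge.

Q = 1060 ft³/s

Flow area A = b·y = 15.5 × 10.4 = 161.2 ft². Wetted perimeter P = b + 2y = 15.5 + 2×10.4 = 36.3 ft.
Hydraulic radius R = A/P = 161.2/36.3 = 4.441 ft.
Manning's equation: Q = (1.486/n) A R^(2/3) S^(1/2) = (1.486/0.028) × 161.2 × 4.441^(2/3) × 0.0021^(1/2) = 1060 ft³/s.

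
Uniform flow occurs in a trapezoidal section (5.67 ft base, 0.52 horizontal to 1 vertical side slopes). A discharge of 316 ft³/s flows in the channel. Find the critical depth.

At critical depth, Q² T / (g A³) = 1, i.e. A³/T = Q²/g = 316²/32.2 = 3101.
Try y = 3.59 ft: A³/T = 2106 — low.
Try y = 4.03 ft: A³/T = 3108 — matches.

y_c = 4.03 ft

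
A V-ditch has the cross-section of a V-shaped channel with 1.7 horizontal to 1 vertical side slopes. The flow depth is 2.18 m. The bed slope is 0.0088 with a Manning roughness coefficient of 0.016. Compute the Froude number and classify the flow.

For a triangular section with side slope z = 1.7: A = zy² = 1.7×2.18² = 8.079 m²; P = 2y√(1+z²) = 2×2.18×1.972 = 8.599 m.
Hydraulic radius R = A/P = 8.079/8.599 = 0.9395 m.
V = (1/n) R^(2/3) √S = (1/0.016) × 0.9395^(2/3) × √0.0088 = 5.624 m/s. Hydraulic depth D_h = A/T = 8.079/7.412 = 1.09 m.
Froude number Fr = V/√(g·D_h) = 5.624/√(9.81×1.09) = 1.72, which is greater than 1, so the flow is supercritical.

supercritical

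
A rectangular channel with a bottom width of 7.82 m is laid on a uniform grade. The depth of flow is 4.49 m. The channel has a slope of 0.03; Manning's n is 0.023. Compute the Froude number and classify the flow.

supercritical

Flow area A = b·y = 7.82 × 4.49 = 35.11 m². Wetted perimeter P = b + 2y = 7.82 + 2×4.49 = 16.8 m.
Hydraulic radius R = A/P = 35.11/16.8 = 2.09 m.
V = (1/n) R^(2/3) √S = (1/0.023) × 2.09^(2/3) × √0.03 = 12.31 m/s. Hydraulic depth D_h = A/T = 35.11/7.82 = 4.49 m.
Froude number Fr = V/√(g·D_h) = 12.31/√(9.81×4.49) = 1.85, which is greater than 1, so the flow is supercritical.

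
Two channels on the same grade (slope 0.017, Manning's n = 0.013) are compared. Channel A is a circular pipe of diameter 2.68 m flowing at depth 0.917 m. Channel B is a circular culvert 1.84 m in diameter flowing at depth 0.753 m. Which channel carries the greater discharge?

Channel A: For a circular section of diameter D = 2.68 m at depth y = 0.917 m, the central angle is θ = 2 arccos(1 − 2y/D) = 2.499 rad. Then A = (D²/8)(θ − sin θ) = 1.706 m² and P = Dθ/2 = 3.349 m. Hydraulic radius R = A/P = 1.706/3.349 = 0.5094 m. Q_A = (1/0.013)·1.706·0.5094^(2/3)·√0.017 = 10.91 m³/s.
Channel B: For a circular section of diameter D = 1.84 m at depth y = 0.753 m, the central angle is θ = 2 arccos(1 − 2y/D) = 2.777 rad. Then A = (D²/8)(θ − sin θ) = 1.024 m² and P = Dθ/2 = 2.554 m. Hydraulic radius R = A/P = 1.024/2.554 = 0.4009 m. Q_B = (1/0.013)·1.024·0.4009^(2/3)·√0.017 = 5.583 m³/s.
Q_A = 10.91 m³/s vs Q_B = 5.583 m³/s, so channel A carries more.

channel A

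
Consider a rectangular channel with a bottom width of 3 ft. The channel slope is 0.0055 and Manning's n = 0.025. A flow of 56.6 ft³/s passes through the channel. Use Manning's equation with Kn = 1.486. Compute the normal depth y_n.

y_n = 4.03 ft

Manning's equation rearranged: A R^(2/3) = nQ / (1.486·√S) = 0.025 × 56.6 / (1.486 × √0.0055) = 12.84.
At y = 2.86 ft: A R^(2/3) = 8.488 — short.
At y = 4.64 ft: A R^(2/3) = 15.13 — over.
At y = 4.03 ft: A R^(2/3) = 12.83 — ≈ 12.84.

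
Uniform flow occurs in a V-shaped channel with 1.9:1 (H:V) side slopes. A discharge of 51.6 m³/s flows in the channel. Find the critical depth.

At critical depth, Q² T / (g A³) = 1, i.e. A³/T = Q²/g = 51.6²/9.81 = 271.4.
Try y = 3.41 m: A³/T = 832.2 — too large.
Try y = 1.94 m: A³/T = 49.6 — too small.
Try y = 2.73 m: A³/T = 273.7 — close enough.

y_c = 2.73 m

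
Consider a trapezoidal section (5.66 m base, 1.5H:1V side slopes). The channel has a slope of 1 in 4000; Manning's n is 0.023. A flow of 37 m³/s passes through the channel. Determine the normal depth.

Manning's equation rearranged: A R^(2/3) = nQ / (1·√S) = 0.023 × 37 / (√0.00025) = 53.82.
Try y = 2.66 m: A R^(2/3) = 36.32 — low.
Try y = 3.76 m: A R^(2/3) = 72.11 — high.
Try y = 3.25 m: A R^(2/3) = 53.81 — close enough.

y_n = 3.25 m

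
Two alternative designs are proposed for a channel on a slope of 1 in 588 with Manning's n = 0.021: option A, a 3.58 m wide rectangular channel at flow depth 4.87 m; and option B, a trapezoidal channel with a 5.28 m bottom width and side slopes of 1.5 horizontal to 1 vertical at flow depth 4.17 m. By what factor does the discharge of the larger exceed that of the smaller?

Channel A: Flow area A = b·y = 3.58 × 4.87 = 17.43 m². Wetted perimeter P = b + 2y = 3.58 + 2×4.87 = 13.32 m. Hydraulic radius R = A/P = 17.43/13.32 = 1.309 m. Q_A = (1/0.021)·17.43·1.309^(2/3)·√0.001701 = 40.97 m³/s.
Channel B: With bottom width b = 5.28 m and side slope z = 1.5: A = (b + zy)y = (5.28 + 1.5×4.17)×4.17 = 48.1 m²; P = b + 2y√(1+z²) = 5.28 + 2×4.17×1.803 = 20.32 m. Hydraulic radius R = A/P = 48.1/20.32 = 2.368 m. Q_B = (1/0.021)·48.1·2.368^(2/3)·√0.001701 = 167.8 m³/s.
The larger discharge is 167.8 m³/s and the smaller is 40.97 m³/s; the ratio is 4.1.

4.1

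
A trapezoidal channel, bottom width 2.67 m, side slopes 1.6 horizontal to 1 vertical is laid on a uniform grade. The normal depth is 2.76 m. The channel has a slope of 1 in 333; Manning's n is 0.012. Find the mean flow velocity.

V = 5.97 m/s

With bottom width b = 2.67 m and side slope z = 1.6: A = (b + zy)y = (2.67 + 1.6×2.76)×2.76 = 19.56 m²; P = b + 2y√(1+z²) = 2.67 + 2×2.76×1.887 = 13.09 m.
Hydraulic radius R = A/P = 19.56/13.09 = 1.495 m.
From Manning's equation, V = (1/n) R^(2/3) S^(1/2) = (1/0.012) × 1.495^(2/3) × 0.003003^(1/2) = 5.97 m/s.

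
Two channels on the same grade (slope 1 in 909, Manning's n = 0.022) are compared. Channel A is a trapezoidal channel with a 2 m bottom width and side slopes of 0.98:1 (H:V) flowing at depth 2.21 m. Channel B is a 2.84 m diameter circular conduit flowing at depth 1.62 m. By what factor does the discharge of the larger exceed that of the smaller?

3.18

Channel A: With bottom width b = 2 m and side slope z = 0.98: A = (b + zy)y = (2 + 0.98×2.21)×2.21 = 9.206 m²; P = b + 2y√(1+z²) = 2 + 2×2.21×1.4 = 8.189 m. Hydraulic radius R = A/P = 9.206/8.189 = 1.124 m. Q_A = (1/0.022)·9.206·1.124^(2/3)·√0.0011 = 15.01 m³/s.
Channel B: For a circular section of diameter D = 2.84 m at depth y = 1.62 m, the central angle is θ = 2 arccos(1 − 2y/D) = 3.424 rad. Then A = (D²/8)(θ − sin θ) = 3.733 m² and P = Dθ/2 = 4.862 m. Hydraulic radius R = A/P = 3.733/4.862 = 0.7678 m. Q_B = (1/0.022)·3.733·0.7678^(2/3)·√0.0011 = 4.72 m³/s.
The larger discharge is 15.01 m³/s and the smaller is 4.72 m³/s; the ratio is 3.18.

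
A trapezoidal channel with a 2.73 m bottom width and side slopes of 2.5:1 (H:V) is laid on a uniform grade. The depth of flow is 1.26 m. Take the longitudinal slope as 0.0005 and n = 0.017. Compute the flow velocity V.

V = 1.11 m/s

With bottom width b = 2.73 m and side slope z = 2.5: A = (b + zy)y = (2.73 + 2.5×1.26)×1.26 = 7.409 m²; P = b + 2y√(1+z²) = 2.73 + 2×1.26×2.693 = 9.515 m.
Hydraulic radius R = A/P = 7.409/9.515 = 0.7786 m.
From Manning's equation, V = (1/n) R^(2/3) S^(1/2) = (1/0.017) × 0.7786^(2/3) × 0.0005^(1/2) = 1.11 m/s.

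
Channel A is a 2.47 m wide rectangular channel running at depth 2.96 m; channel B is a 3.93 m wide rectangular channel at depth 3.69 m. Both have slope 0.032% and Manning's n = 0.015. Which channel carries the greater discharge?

channel B

Channel A: Flow area A = b·y = 2.47 × 2.96 = 7.311 m². Wetted perimeter P = b + 2y = 2.47 + 2×2.96 = 8.39 m. Hydraulic radius R = A/P = 7.311/8.39 = 0.8714 m. Q_A = (1/0.015)·7.311·0.8714^(2/3)·√0.00032 = 7.955 m³/s.
Channel B: Flow area A = b·y = 3.93 × 3.69 = 14.5 m². Wetted perimeter P = b + 2y = 3.93 + 2×3.69 = 11.31 m. Hydraulic radius R = A/P = 14.5/11.31 = 1.282 m. Q_B = (1/0.015)·14.5·1.282^(2/3)·√0.00032 = 20.41 m³/s.
Q_A = 7.955 m³/s vs Q_B = 20.41 m³/s, so channel B carries more.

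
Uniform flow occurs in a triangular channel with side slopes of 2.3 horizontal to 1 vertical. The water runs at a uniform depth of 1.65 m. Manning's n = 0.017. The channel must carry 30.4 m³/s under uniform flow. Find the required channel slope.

For a triangular section with side slope z = 2.3: A = zy² = 2.3×1.65² = 6.262 m²; P = 2y√(1+z²) = 2×1.65×2.508 = 8.276 m.
Hydraulic radius R = A/P = 6.262/8.276 = 0.7566 m.
From Manning's equation, S = [nQ / (1 A R^(2/3))]² = [0.017 × 30.4 / (1 × 6.262 × 0.7566^(2/3))]² = 0.00988.

S = 0.00988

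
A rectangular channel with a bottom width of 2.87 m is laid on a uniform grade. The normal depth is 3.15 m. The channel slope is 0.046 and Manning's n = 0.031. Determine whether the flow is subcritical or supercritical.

supercritical

Flow area A = b·y = 2.87 × 3.15 = 9.04 m². Wetted perimeter P = b + 2y = 2.87 + 2×3.15 = 9.17 m.
Hydraulic radius R = A/P = 9.04/9.17 = 0.9859 m.
V = (1/n) R^(2/3) √S = (1/0.031) × 0.9859^(2/3) × √0.046 = 6.853 m/s. Hydraulic depth D_h = A/T = 9.04/2.87 = 3.15 m.
Froude number Fr = V/√(g·D_h) = 6.853/√(9.81×3.15) = 1.23, which is greater than 1, so the flow is supercritical.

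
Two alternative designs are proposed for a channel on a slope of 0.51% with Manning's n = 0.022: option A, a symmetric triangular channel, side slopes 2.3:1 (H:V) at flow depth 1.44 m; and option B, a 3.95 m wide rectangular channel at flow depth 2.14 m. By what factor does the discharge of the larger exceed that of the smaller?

2.38

Channel A: For a triangular section with side slope z = 2.3: A = zy² = 2.3×1.44² = 4.769 m²; P = 2y√(1+z²) = 2×1.44×2.508 = 7.223 m. Hydraulic radius R = A/P = 4.769/7.223 = 0.6603 m. Q_A = (1/0.022)·4.769·0.6603^(2/3)·√0.0051 = 11.74 m³/s.
Channel B: Flow area A = b·y = 3.95 × 2.14 = 8.453 m². Wetted perimeter P = b + 2y = 3.95 + 2×2.14 = 8.23 m. Hydraulic radius R = A/P = 8.453/8.23 = 1.027 m. Q_B = (1/0.022)·8.453·1.027^(2/3)·√0.0051 = 27.93 m³/s.
The larger discharge is 27.93 m³/s and the smaller is 11.74 m³/s; the ratio is 2.38.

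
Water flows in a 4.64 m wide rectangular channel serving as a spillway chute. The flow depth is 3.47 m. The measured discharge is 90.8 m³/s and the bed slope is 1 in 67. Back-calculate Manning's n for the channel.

n = 0.027

Flow area A = b·y = 4.64 × 3.47 = 16.1 m². Wetted perimeter P = b + 2y = 4.64 + 2×3.47 = 11.58 m.
Hydraulic radius R = A/P = 16.1/11.58 = 1.39 m.
Rearranging Manning's equation: n = (1/Q) A R^(2/3) S^(1/2) = (1/90.8) × 16.1 × 1.39^(2/3) × √0.01493 = 0.027.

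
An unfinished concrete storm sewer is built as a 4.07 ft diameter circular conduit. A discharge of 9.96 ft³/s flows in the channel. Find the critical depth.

y_c = 0.915 ft

At critical depth, Q² T / (g A³) = 1, i.e. A³/T = Q²/g = 9.96²/32.2 = 3.081.
Try y = 0.819 ft: A³/T = 1.999 — too small.
Try y = 0.915 ft: A³/T = 3.085 — close enough.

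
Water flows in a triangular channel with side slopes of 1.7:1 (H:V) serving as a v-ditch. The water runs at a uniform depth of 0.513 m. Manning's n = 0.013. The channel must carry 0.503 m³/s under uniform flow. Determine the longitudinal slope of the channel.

S = 0.0016

For a triangular section with side slope z = 1.7: A = zy² = 1.7×0.513² = 0.4474 m²; P = 2y√(1+z²) = 2×0.513×1.972 = 2.024 m.
Hydraulic radius R = A/P = 0.4474/2.024 = 0.2211 m.
From Manning's equation, S = [nQ / (1 A R^(2/3))]² = [0.013 × 0.503 / (1 × 0.4474 × 0.2211^(2/3))]² = 0.0016.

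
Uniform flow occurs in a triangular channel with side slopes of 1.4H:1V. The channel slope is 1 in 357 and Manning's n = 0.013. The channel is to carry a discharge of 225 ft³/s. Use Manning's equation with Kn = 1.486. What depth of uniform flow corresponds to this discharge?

Manning's equation rearranged: A R^(2/3) = nQ / (1.486·√S) = 0.013 × 225 / (1.486 × √0.002801) = 37.19.
At y = 5.01 ft: A R^(2/3) = 56.49 — too large.
At y = 3.25 ft: A R^(2/3) = 17.81 — too small.
At y = 4.28 ft: A R^(2/3) = 37.12 — close enough.

y_n = 4.28 ft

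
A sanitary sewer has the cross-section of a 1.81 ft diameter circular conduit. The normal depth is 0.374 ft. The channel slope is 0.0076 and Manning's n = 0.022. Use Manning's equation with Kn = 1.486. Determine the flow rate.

Q = 0.835 ft³/s

For a circular section of diameter D = 1.81 ft at depth y = 0.374 ft, the central angle is θ = 2 arccos(1 − 2y/D) = 1.888 rad. Then A = (D²/8)(θ − sin θ) = 0.3838 ft² and P = Dθ/2 = 1.708 ft.
Hydraulic radius R = A/P = 0.3838/1.708 = 0.2247 ft.
Manning's equation: Q = (1.486/n) A R^(2/3) S^(1/2) = (1.486/0.022) × 0.3838 × 0.2247^(2/3) × 0.0076^(1/2) = 0.835 ft³/s.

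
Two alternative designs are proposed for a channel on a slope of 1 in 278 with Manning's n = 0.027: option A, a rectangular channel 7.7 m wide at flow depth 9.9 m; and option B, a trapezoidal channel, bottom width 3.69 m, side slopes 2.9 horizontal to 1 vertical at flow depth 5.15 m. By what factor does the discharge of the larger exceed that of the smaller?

1.24

Channel A: Flow area A = b·y = 7.7 × 9.9 = 76.23 m². Wetted perimeter P = b + 2y = 7.7 + 2×9.9 = 27.5 m. Hydraulic radius R = A/P = 76.23/27.5 = 2.772 m. Q_A = (1/0.027)·76.23·2.772^(2/3)·√0.003597 = 334.1 m³/s.
Channel B: With bottom width b = 3.69 m and side slope z = 2.9: A = (b + zy)y = (3.69 + 2.9×5.15)×5.15 = 95.92 m²; P = b + 2y√(1+z²) = 3.69 + 2×5.15×3.068 = 35.29 m. Hydraulic radius R = A/P = 95.92/35.29 = 2.718 m. Q_B = (1/0.027)·95.92·2.718^(2/3)·√0.003597 = 415 m³/s.
The larger discharge is 415 m³/s and the smaller is 334.1 m³/s; the ratio is 1.24.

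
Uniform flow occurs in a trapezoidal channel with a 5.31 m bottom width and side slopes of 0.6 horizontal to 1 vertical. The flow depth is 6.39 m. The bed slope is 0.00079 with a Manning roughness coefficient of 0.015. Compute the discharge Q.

With bottom width b = 5.31 m and side slope z = 0.6: A = (b + zy)y = (5.31 + 0.6×6.39)×6.39 = 58.43 m²; P = b + 2y√(1+z²) = 5.31 + 2×6.39×1.166 = 20.21 m.
Hydraulic radius R = A/P = 58.43/20.21 = 2.891 m.
Manning's equation: Q = (1/n) A R^(2/3) S^(1/2) = (1/0.015) × 58.43 × 2.891^(2/3) × 0.00079^(1/2) = 222 m³/s.

Q = 222 m³/s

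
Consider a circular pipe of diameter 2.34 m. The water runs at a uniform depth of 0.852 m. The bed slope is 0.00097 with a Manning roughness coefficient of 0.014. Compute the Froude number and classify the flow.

For a circular section of diameter D = 2.34 m at depth y = 0.852 m, the central angle is θ = 2 arccos(1 − 2y/D) = 2.591 rad. Then A = (D²/8)(θ − sin θ) = 1.415 m² and P = Dθ/2 = 3.032 m.
Hydraulic radius R = A/P = 1.415/3.032 = 0.4669 m.
V = (1/n) R^(2/3) √S = (1/0.014) × 0.4669^(2/3) × √0.00097 = 1.339 m/s. Hydraulic depth D_h = A/T = 1.415/2.252 = 0.6285 m.
Froude number Fr = V/√(g·D_h) = 1.339/√(9.81×0.6285) = 0.539, which is less than 1, so the flow is subcritical.

subcritical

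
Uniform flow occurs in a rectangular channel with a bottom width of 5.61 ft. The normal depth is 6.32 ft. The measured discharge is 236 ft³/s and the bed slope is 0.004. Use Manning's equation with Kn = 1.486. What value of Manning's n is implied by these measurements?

Flow area A = b·y = 5.61 × 6.32 = 35.46 ft². Wetted perimeter P = b + 2y = 5.61 + 2×6.32 = 18.25 ft.
Hydraulic radius R = A/P = 35.46/18.25 = 1.943 ft.
Rearranging Manning's equation: n = (1.486/Q) A R^(2/3) S^(1/2) = (1.486/236) × 35.46 × 1.943^(2/3) × √0.004 = 0.022.

n = 0.022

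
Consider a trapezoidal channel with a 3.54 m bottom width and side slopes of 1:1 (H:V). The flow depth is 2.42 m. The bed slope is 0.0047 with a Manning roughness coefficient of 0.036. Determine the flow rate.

Q = 34.2 m³/s

With bottom width b = 3.54 m and side slope z = 1: A = (b + zy)y = (3.54 + 1×2.42)×2.42 = 14.42 m²; P = b + 2y√(1+z²) = 3.54 + 2×2.42×1.414 = 10.38 m.
Hydraulic radius R = A/P = 14.42/10.38 = 1.389 m.
Manning's equation: Q = (1/n) A R^(2/3) S^(1/2) = (1/0.036) × 14.42 × 1.389^(2/3) × 0.0047^(1/2) = 34.2 m³/s.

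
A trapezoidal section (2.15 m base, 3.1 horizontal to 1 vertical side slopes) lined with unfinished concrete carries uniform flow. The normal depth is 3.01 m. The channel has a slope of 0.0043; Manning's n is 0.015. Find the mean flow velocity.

V = 5.95 m/s

With bottom width b = 2.15 m and side slope z = 3.1: A = (b + zy)y = (2.15 + 3.1×3.01)×3.01 = 34.56 m²; P = b + 2y√(1+z²) = 2.15 + 2×3.01×3.257 = 21.76 m.
Hydraulic radius R = A/P = 34.56/21.76 = 1.588 m.
From Manning's equation, V = (1/n) R^(2/3) S^(1/2) = (1/0.015) × 1.588^(2/3) × 0.0043^(1/2) = 5.95 m/s.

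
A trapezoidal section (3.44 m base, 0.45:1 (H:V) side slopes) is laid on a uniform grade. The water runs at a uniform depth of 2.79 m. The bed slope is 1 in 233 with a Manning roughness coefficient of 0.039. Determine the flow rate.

Q = 27.2 m³/s

With bottom width b = 3.44 m and side slope z = 0.45: A = (b + zy)y = (3.44 + 0.45×2.79)×2.79 = 13.1 m²; P = b + 2y√(1+z²) = 3.44 + 2×2.79×1.097 = 9.559 m.
Hydraulic radius R = A/P = 13.1/9.559 = 1.37 m.
Manning's equation: Q = (1/n) A R^(2/3) S^(1/2) = (1/0.039) × 13.1 × 1.37^(2/3) × 0.004292^(1/2) = 27.2 m³/s.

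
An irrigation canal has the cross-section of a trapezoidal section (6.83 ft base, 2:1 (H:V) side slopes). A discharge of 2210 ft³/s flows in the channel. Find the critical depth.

At critical depth, Q² T / (g A³) = 1, i.e. A³/T = Q²/g = 2210²/32.2 = 151700.
At y = 6.66 ft: A³/T = 72210 — too small.
At y = 9.48 ft: A³/T = 326600 — too large.
At y = 7.94 ft: A³/T = 151900 — ≈ 151700.

y_c = 7.94 ft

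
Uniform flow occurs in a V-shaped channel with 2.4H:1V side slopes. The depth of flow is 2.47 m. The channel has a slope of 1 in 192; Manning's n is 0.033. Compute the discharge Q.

Q = 34.9 m³/s

For a triangular section with side slope z = 2.4: A = zy² = 2.4×2.47² = 14.64 m²; P = 2y√(1+z²) = 2×2.47×2.6 = 12.84 m.
Hydraulic radius R = A/P = 14.64/12.84 = 1.14 m.
Manning's equation: Q = (1/n) A R^(2/3) S^(1/2) = (1/0.033) × 14.64 × 1.14^(2/3) × 0.005208^(1/2) = 34.9 m³/s.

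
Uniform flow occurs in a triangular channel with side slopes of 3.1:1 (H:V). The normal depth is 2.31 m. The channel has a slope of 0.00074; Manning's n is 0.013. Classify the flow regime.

For a triangular section with side slope z = 3.1: A = zy² = 3.1×2.31² = 16.54 m²; P = 2y√(1+z²) = 2×2.31×3.257 = 15.05 m.
Hydraulic radius R = A/P = 16.54/15.05 = 1.099 m.
V = (1/n) R^(2/3) √S = (1/0.013) × 1.099^(2/3) × √0.00074 = 2.229 m/s. Hydraulic depth D_h = A/T = 16.54/14.32 = 1.155 m.
Froude number Fr = V/√(g·D_h) = 2.229/√(9.81×1.155) = 0.662, which is less than 1, so the flow is subcritical.

subcritical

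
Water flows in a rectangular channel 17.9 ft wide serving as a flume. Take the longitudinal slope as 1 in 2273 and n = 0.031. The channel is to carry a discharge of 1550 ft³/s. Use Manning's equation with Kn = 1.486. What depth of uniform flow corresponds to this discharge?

Manning's equation rearranged: A R^(2/3) = nQ / (1.486·√S) = 0.031 × 1550 / (1.486 × √0.0004399) = 1542.
At y = 27.2 ft: A R^(2/3) = 1736 — over.
At y = 17.4 ft: A R^(2/3) = 1018 — short.
At y = 24.6 ft: A R^(2/3) = 1543 — ≈ 1542.

y_n = 24.6 ft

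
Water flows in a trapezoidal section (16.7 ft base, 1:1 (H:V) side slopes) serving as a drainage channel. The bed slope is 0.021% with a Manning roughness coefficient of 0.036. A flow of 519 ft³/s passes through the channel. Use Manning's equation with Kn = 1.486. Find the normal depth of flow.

y_n = 9.95 ft

Manning's equation rearranged: A R^(2/3) = nQ / (1.486·√S) = 0.036 × 519 / (1.486 × √0.00021) = 867.6.
Try y = 11.7 ft: A R^(2/3) = 1178 — over.
Try y = 7.66 ft: A R^(2/3) = 535.6 — short.
Try y = 9.95 ft: A R^(2/3) = 867.1 — ≈ 867.6.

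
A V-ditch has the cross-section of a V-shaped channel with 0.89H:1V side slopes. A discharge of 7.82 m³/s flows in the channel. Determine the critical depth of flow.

y_c = 1.74 m

At critical depth, Q² T / (g A³) = 1, i.e. A³/T = Q²/g = 7.82²/9.81 = 6.234.
Trying y = 1.22 m: A³/T = 1.07 — short.
Trying y = 2.03 m: A³/T = 13.65 — over.
Trying y = 1.74 m: A³/T = 6.317 — matches.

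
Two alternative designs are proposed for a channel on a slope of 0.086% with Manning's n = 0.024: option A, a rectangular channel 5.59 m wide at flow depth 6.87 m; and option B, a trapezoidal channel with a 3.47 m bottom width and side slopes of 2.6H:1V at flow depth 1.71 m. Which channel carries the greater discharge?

Channel A: Flow area A = b·y = 5.59 × 6.87 = 38.4 m². Wetted perimeter P = b + 2y = 5.59 + 2×6.87 = 19.33 m. Hydraulic radius R = A/P = 38.4/19.33 = 1.987 m. Q_A = (1/0.024)·38.4·1.987^(2/3)·√0.00086 = 74.16 m³/s.
Channel B: With bottom width b = 3.47 m and side slope z = 2.6: A = (b + zy)y = (3.47 + 2.6×1.71)×1.71 = 13.54 m²; P = b + 2y√(1+z²) = 3.47 + 2×1.71×2.786 = 13 m. Hydraulic radius R = A/P = 13.54/13 = 1.041 m. Q_B = (1/0.024)·13.54·1.041^(2/3)·√0.00086 = 16.99 m³/s.
Q_A = 74.16 m³/s vs Q_B = 16.99 m³/s, so channel A carries more.

channel A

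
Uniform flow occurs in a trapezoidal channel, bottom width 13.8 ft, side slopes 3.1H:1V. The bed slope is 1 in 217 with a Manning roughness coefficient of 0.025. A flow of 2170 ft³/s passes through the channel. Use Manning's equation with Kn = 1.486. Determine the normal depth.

Manning's equation rearranged: A R^(2/3) = nQ / (1.486·√S) = 0.025 × 2170 / (1.486 × √0.004608) = 537.8.
At y = 4.56 ft: A R^(2/3) = 260.7 — too small.
At y = 7.81 ft: A R^(2/3) = 819.9 — too large.
At y = 6.43 ft: A R^(2/3) = 536.9 — close enough.

y_n = 6.43 ft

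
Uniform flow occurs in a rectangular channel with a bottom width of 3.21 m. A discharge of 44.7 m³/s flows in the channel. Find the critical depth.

y_c = 2.7 m

For a rectangular channel, critical depth y_c = (q²/g)^(1/3) where q = Q/b = 44.7/3.21 = 13.93 m²/s.
So y_c = (13.93²/9.81)^(1/3) = 2.7 m.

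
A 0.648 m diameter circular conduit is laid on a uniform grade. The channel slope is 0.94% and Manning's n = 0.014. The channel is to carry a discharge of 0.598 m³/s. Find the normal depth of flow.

Manning's equation rearranged: A R^(2/3) = nQ / (1·√S) = 0.014 × 0.598 / (√0.0094) = 0.08635.
At y = 0.366 m: A R^(2/3) = 0.05991 — low.
At y = 0.549 m: A R^(2/3) = 0.1007 — high.
At y = 0.472 m: A R^(2/3) = 0.0863 — matches.

y_n = 0.472 m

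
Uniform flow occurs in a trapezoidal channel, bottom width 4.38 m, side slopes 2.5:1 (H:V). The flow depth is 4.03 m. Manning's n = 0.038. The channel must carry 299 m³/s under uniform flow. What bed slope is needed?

With bottom width b = 4.38 m and side slope z = 2.5: A = (b + zy)y = (4.38 + 2.5×4.03)×4.03 = 58.25 m²; P = b + 2y√(1+z²) = 4.38 + 2×4.03×2.693 = 26.08 m.
Hydraulic radius R = A/P = 58.25/26.08 = 2.233 m.
From Manning's equation, S = [nQ / (1 A R^(2/3))]² = [0.038 × 299 / (1 × 58.25 × 2.233^(2/3))]² = 0.013.

S = 0.013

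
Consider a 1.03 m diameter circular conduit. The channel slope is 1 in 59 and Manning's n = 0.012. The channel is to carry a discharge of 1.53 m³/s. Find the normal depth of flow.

y_n = 0.465 m

Manning's equation rearranged: A R^(2/3) = nQ / (1·√S) = 0.012 × 1.53 / (√0.01695) = 0.141.
Try y = 0.41 m: A R^(2/3) = 0.1126 — short.
Try y = 0.589 m: A R^(2/3) = 0.2102 — over.
Try y = 0.465 m: A R^(2/3) = 0.1413 — ≈ 0.141.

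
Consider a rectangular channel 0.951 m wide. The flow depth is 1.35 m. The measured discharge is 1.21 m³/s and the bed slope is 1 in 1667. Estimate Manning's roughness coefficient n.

Flow area A = b·y = 0.951 × 1.35 = 1.284 m². Wetted perimeter P = b + 2y = 0.951 + 2×1.35 = 3.651 m.
Hydraulic radius R = A/P = 1.284/3.651 = 0.3516 m.
Rearranging Manning's equation: n = (1/Q) A R^(2/3) S^(1/2) = (1/1.21) × 1.284 × 0.3516^(2/3) × √0.0005999 = 0.0129.

n = 0.0129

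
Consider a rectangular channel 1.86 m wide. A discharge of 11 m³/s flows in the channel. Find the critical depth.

y_c = 1.53 m

For a rectangular channel, critical depth y_c = (q²/g)^(1/3) where q = Q/b = 11/1.86 = 5.914 m²/s.
So y_c = (5.914²/9.81)^(1/3) = 1.53 m.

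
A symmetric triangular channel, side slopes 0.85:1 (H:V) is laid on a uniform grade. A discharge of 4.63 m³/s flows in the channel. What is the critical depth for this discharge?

y_c = 1.43 m

At critical depth, Q² T / (g A³) = 1, i.e. A³/T = Q²/g = 4.63²/9.81 = 2.185.
At y = 1.56 m: A³/T = 3.338 — over.
At y = 1.1 m: A³/T = 0.5818 — short.
At y = 1.43 m: A³/T = 2.16 — matches.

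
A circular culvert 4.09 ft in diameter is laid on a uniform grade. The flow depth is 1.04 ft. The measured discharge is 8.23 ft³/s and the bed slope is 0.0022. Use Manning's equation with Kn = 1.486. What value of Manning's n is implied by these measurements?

n = 0.016

For a circular section of diameter D = 4.09 ft at depth y = 1.04 ft, the central angle is θ = 2 arccos(1 − 2y/D) = 2.114 rad. Then A = (D²/8)(θ − sin θ) = 2.631 ft² and P = Dθ/2 = 4.323 ft.
Hydraulic radius R = A/P = 2.631/4.323 = 0.6085 ft.
Rearranging Manning's equation: n = (1.486/Q) A R^(2/3) S^(1/2) = (1.486/8.23) × 2.631 × 0.6085^(2/3) × √0.0022 = 0.016.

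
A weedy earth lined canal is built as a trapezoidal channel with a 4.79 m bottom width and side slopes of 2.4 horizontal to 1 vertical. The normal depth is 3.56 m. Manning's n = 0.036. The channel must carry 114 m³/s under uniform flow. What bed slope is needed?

With bottom width b = 4.79 m and side slope z = 2.4: A = (b + zy)y = (4.79 + 2.4×3.56)×3.56 = 47.47 m²; P = b + 2y√(1+z²) = 4.79 + 2×3.56×2.6 = 23.3 m.
Hydraulic radius R = A/P = 47.47/23.3 = 2.037 m.
From Manning's equation, S = [nQ / (1 A R^(2/3))]² = [0.036 × 114 / (1 × 47.47 × 2.037^(2/3))]² = 0.00289.

S = 0.00289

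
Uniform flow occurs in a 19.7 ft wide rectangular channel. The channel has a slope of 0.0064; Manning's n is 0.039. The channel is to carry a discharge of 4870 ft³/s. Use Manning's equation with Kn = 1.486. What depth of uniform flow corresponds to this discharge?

Manning's equation rearranged: A R^(2/3) = nQ / (1.486·√S) = 0.039 × 4870 / (1.486 × √0.0064) = 1598.
Try y = 27.6 ft: A R^(2/3) = 2038 — too large.
Try y = 17.5 ft: A R^(2/3) = 1176 — too small.
Try y = 22.5 ft: A R^(2/3) = 1599 — ≈ 1598.

y_n = 22.5 ft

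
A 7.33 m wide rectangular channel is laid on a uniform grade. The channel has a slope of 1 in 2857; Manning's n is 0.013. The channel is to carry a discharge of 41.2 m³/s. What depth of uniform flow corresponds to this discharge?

y_n = 2.85 m

Manning's equation rearranged: A R^(2/3) = nQ / (1·√S) = 0.013 × 41.2 / (√0.00035) = 28.63.
Trying y = 2 m: A R^(2/3) = 17.41 — low.
Trying y = 2.85 m: A R^(2/3) = 28.62 — ≈ 28.63.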